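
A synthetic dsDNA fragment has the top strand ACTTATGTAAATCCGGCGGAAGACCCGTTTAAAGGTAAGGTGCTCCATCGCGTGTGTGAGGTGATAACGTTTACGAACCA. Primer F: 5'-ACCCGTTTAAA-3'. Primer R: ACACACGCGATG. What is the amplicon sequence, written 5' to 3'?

5'-ACCCGTTTAAAGGTAAGGTGCTCCATCGCGTGTGT-3'

Forward primer ACCCGTTTAAA is found on the top strand at positions 23–33.
Taking the reverse complement of ACACACGCGATG gives CATCGCGTGTGT, found at positions 46–57 on the template; the primer anneals here to the top strand with its 3' end pointing upstream.
The product is the template from position 23 through 57 (35 bp).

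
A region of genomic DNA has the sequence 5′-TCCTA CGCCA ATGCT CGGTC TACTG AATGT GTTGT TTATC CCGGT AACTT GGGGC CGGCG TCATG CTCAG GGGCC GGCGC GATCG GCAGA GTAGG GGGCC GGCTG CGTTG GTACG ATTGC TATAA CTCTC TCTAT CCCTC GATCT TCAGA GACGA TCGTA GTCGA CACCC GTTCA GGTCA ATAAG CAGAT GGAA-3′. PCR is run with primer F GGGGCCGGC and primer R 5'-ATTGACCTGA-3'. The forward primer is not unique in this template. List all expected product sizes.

132 bp, 113 bp, 88 bp

The forward primer GGGGCCGGC matches the top strand at positions 51–59, 70–78, 95–103.
The reverse primer's reverse complement is TCAGGTCAAT, matching at positions 173–182.
Each forward site pairs with the reverse site to give a product ending at position 182: sizes 132, 113, 88 bp.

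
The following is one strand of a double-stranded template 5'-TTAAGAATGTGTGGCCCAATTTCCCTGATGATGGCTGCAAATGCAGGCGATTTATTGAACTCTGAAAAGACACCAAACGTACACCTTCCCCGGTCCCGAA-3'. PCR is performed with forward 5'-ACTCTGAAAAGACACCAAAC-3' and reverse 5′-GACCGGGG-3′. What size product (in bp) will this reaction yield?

Forward primer ACTCTGAAAAGACACCAAAC is found on the top strand at positions 59–78.
Reverse complement of the reverse primer: CCCCGGTC. This occurs on the top strand at positions 88–95.
Product length = (reverse-primer end) − (forward-primer start) + 1 = 95 − 59 + 1 = 37 bp.

37 bp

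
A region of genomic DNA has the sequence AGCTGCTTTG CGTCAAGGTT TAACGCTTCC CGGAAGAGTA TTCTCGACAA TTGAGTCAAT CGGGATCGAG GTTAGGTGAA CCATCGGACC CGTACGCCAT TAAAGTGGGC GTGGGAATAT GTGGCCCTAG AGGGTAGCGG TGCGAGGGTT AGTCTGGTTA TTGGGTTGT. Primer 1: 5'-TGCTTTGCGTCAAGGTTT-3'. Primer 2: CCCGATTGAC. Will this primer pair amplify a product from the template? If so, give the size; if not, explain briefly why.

Primer 1 (TGCTTTGCGTCAAGGTTT) matches the top strand at positions 4–21; it acts as a forward primer.
Primer 2's reverse complement is GTCAATCGGG, matching the top strand at positions 55–64; it acts as a reverse primer.
The 3' ends face each other across positions 4–64, giving a 61 bp product.

Yes — a 61 bp product.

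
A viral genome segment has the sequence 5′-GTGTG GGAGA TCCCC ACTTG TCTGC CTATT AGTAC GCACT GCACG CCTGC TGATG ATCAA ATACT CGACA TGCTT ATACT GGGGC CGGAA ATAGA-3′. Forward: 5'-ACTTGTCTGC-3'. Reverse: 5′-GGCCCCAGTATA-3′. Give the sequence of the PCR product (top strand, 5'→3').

5'-ACTTGTCTGCCTATTAGTACGCACTGCACGCCTGCTGATGATCAAATACTCGACATGCTTATACTGGGGCC-3'

The forward primer matches the template at positions 16–25.
Reverse complement of the reverse primer: TATACTGGGGCC. This occurs on the top strand at positions 75–86.
The product is the template from position 16 through 86 (71 bp).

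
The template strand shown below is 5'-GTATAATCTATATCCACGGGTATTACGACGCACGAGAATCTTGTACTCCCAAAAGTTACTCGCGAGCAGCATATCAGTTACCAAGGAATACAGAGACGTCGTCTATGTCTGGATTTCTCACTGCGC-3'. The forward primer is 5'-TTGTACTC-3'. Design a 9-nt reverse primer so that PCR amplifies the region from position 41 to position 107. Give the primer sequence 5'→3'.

The product's 3' end on the top strand is position 107.
The reverse primer anneals to the top strand over positions 99–107, i.e. to TCGTCTATG.
Its sequence written 5'→3' is the reverse complement: CATAGACGA.

5'-CATAGACGA-3'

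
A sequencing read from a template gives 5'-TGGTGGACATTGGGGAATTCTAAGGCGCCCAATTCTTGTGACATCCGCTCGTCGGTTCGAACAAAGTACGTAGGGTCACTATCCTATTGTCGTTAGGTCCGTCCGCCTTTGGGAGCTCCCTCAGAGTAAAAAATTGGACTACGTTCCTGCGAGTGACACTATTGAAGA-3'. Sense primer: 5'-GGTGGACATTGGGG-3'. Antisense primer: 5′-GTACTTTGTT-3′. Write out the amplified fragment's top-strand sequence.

Forward primer GGTGGACATTGGGG is found on the top strand at positions 2–15.
Taking the reverse complement of GTACTTTGTT gives AACAAAGTAC, found at positions 60–69 on the template; the primer anneals here to the top strand with its 3' end pointing upstream.
The product is the template from position 2 through 69 (68 bp).

5'-GGTGGACATTGGGGAATTCTAAGGCGCCCAATTCTTGTGACATCCGCTCGTCGGTTCGAACAAAGTAC-3'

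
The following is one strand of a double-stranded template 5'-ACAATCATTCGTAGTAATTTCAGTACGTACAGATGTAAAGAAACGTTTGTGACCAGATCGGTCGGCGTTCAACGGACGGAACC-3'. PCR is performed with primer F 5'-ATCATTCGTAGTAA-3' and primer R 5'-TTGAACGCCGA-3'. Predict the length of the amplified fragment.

Scanning the template, ATCATTCGTAGTAA occurs at positions 4–17; this primer anneals to the bottom strand there with its 3' end pointing downstream.
Taking the reverse complement of TTGAACGCCGA gives TCGGCGTTCAA, found at positions 62–72 on the template; the primer anneals here to the top strand with its 3' end pointing upstream.
The product runs from position 4 to position 72, so its length is 72 − 4 + 1 = 69 bp.

69 bp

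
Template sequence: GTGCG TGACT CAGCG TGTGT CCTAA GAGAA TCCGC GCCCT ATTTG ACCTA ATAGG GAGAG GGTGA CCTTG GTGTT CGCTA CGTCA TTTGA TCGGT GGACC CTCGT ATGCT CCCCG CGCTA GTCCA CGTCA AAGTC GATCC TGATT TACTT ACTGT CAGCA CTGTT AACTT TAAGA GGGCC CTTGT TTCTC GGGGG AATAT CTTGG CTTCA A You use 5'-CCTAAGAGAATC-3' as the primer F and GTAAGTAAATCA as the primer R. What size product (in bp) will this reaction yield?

132 bp

Forward primer CCTAAGAGAATC is found on the top strand at positions 21–32.
The reverse primer's reverse complement is TGATTTACTTAC, which matches the template at positions 141–152.
The product runs from position 21 to position 152, so its length is 152 − 21 + 1 = 132 bp.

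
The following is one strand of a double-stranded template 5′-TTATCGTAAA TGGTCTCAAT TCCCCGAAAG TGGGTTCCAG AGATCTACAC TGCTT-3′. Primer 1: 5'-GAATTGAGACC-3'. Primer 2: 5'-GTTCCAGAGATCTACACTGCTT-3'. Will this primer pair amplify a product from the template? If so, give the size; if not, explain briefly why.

No product — the primers' 3' ends point away from each other.

Primer 1 (GAATTGAGACC) has reverse complement GGTCTCAATTC, which matches the top strand at positions 12–22; primer 1 anneals to the top strand there with its 3' end pointing upstream toward position 12.
Primer 2 (GTTCCAGAGATCTACACTGCTT) matches the top strand directly at positions 34–55; it anneals to the bottom strand with its 3' end pointing downstream toward position 55.
The 3' ends diverge (primer 1 extends toward position 1, primer 2 toward position 55), so the primers never converge on a shared product.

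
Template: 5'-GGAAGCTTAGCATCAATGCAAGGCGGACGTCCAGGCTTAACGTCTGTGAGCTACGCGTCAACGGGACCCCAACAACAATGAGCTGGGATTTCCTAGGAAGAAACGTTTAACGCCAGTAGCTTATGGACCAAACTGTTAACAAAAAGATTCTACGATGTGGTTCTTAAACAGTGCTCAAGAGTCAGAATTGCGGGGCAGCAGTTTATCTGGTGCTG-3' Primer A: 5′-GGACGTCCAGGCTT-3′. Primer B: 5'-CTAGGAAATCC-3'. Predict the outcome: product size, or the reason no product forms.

Primer A (GGACGTCCAGGCTT) matches the top strand at positions 25–38; it acts as a forward primer.
Primer B's reverse complement is GGATTTCCTAG, matching the top strand at positions 86–96; it acts as a reverse primer.
The 3' ends face each other across positions 25–96, giving a 72 bp product.

Yes — a 72 bp product.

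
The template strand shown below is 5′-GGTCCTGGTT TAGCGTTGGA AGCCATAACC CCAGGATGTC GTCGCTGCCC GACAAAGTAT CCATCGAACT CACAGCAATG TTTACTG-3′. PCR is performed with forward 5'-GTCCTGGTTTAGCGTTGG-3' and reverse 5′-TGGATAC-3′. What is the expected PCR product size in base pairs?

Scanning the template, GTCCTGGTTTAGCGTTGG occurs at positions 2–19; this primer anneals to the bottom strand there with its 3' end pointing downstream.
The reverse primer's reverse complement is GTATCCA, which matches the template at positions 57–63.
The product runs from position 2 to position 63, so its length is 63 − 2 + 1 = 62 bp.

62 bp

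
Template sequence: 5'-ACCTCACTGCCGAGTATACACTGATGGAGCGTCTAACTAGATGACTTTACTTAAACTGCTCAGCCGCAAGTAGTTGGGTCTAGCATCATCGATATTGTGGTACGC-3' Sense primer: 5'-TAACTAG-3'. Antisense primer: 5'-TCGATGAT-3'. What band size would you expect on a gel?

Forward primer TAACTAG is found on the top strand at positions 34–40.
Taking the reverse complement of TCGATGAT gives ATCATCGA, found at positions 85–92 on the template; the primer anneals here to the top strand with its 3' end pointing upstream.
Product length = (reverse-primer end) − (forward-primer start) + 1 = 92 − 34 + 1 = 59 bp.

59 bp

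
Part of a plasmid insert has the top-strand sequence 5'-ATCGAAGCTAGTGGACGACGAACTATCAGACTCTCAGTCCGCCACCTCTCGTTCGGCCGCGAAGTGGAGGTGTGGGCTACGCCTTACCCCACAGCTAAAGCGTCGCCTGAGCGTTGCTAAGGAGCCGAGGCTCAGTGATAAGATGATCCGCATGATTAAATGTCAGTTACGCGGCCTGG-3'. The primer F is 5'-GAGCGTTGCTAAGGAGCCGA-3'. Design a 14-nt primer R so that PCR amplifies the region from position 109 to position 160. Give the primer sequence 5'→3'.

5'-TTTAATCATGCGGA-3'

The product's 3' end on the top strand is position 160.
The reverse primer anneals to the top strand over positions 147–160, i.e. to TCCGCATGATTAAA.
Its sequence written 5'→3' is the reverse complement: TTTAATCATGCGGA.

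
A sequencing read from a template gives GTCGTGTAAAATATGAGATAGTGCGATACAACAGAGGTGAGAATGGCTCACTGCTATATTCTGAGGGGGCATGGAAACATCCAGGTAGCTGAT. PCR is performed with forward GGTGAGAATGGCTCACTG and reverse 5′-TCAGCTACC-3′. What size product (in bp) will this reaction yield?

57 bp

The forward primer matches the template at positions 36–53.
The reverse primer's reverse complement is GGTAGCTGA, which matches the template at positions 84–92.
Product length = (reverse-primer end) − (forward-primer start) + 1 = 92 − 36 + 1 = 57 bp.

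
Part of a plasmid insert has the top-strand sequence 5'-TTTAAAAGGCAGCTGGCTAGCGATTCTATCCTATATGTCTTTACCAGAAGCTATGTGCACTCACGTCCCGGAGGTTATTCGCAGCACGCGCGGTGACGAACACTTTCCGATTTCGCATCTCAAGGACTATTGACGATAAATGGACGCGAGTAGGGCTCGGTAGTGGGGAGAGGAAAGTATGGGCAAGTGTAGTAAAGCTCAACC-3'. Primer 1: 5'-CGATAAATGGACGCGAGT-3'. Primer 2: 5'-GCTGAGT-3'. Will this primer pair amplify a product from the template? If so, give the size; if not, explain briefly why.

No product — primer 2 has no binding site in the template.

Primer 2 (GCTGAGT) does not match the top strand, and its reverse complement ACTCAGC does not match either.
With no annealing site for primer 2, no amplification occurs.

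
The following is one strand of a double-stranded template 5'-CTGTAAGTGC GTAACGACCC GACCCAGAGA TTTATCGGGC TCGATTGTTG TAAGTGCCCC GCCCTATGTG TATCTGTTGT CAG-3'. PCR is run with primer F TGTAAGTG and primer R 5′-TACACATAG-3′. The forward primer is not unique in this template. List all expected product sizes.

71 bp, 24 bp

The forward primer TGTAAGTG matches the top strand at positions 2–9, 49–56.
The reverse primer's reverse complement is CTATGTGTA, matching at positions 64–72.
Each forward site pairs with the reverse site to give a product ending at position 72: sizes 71, 24 bp.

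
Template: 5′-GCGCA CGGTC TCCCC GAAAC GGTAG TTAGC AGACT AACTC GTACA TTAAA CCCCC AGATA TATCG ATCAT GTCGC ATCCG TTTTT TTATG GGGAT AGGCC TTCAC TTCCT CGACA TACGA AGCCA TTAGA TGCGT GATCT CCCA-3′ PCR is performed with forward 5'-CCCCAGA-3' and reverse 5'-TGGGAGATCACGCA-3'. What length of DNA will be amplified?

93 bp

The forward primer matches the template at positions 52–58.
The reverse primer's reverse complement is TGCGTGATCTCCCA, which matches the template at positions 131–144.
Product length = (reverse-primer end) − (forward-primer start) + 1 = 144 − 52 + 1 = 93 bp.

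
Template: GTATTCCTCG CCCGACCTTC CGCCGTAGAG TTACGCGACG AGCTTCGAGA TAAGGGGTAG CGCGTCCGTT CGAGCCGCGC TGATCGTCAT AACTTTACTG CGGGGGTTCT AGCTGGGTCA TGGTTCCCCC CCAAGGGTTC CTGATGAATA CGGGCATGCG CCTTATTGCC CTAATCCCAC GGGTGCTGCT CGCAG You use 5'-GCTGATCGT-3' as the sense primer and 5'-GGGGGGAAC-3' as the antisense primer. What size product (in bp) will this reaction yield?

53 bp

Forward primer GCTGATCGT is found on the top strand at positions 79–87.
The reverse primer's reverse complement is GTTCCCCCC, which matches the template at positions 123–131.
The product runs from position 79 to position 131, so its length is 131 − 79 + 1 = 53 bp.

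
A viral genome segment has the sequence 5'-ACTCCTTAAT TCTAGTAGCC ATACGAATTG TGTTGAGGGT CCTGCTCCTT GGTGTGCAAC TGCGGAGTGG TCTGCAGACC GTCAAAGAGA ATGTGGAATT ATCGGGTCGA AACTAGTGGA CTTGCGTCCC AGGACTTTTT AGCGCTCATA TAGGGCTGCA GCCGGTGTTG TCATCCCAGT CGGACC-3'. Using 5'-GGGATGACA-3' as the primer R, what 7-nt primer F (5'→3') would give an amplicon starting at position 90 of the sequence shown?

5'-AATGTGG-3'

The reverse primer's reverse complement TGTCATCCC matches the template at positions 169–177; the product starts at position 90.
The forward primer is identical to the top strand over positions 90–96: AATGTGG.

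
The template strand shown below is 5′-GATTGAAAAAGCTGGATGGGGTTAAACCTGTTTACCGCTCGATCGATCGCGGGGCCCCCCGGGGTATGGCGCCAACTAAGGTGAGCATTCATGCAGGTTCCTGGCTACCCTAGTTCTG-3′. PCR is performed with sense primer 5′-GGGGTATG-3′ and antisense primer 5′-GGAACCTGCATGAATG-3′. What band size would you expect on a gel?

The forward primer matches the template at positions 61–68.
Taking the reverse complement of GGAACCTGCATGAATG gives CATTCATGCAGGTTCC, found at positions 86–101 on the template; the primer anneals here to the top strand with its 3' end pointing upstream.
Amplicon spans positions 61–101: 41 bp.

41 bp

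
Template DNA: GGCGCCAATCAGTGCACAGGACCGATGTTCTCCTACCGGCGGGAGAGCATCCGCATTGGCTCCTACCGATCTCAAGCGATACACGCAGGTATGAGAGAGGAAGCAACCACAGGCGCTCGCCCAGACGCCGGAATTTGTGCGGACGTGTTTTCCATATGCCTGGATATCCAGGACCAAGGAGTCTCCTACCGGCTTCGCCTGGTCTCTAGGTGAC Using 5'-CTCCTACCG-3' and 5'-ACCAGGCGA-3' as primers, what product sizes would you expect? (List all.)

174 bp, 144 bp, 21 bp

The forward primer CTCCTACCG matches the top strand at positions 30–38, 60–68, 183–191.
The reverse primer's reverse complement is TCGCCTGGT, matching at positions 195–203.
Each forward site pairs with the reverse site to give a product ending at position 203: sizes 174, 144, 21 bp.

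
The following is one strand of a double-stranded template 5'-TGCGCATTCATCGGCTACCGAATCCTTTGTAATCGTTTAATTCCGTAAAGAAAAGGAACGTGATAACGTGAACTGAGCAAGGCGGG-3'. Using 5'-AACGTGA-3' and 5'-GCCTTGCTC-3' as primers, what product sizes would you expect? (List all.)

The forward primer AACGTGA matches the top strand at positions 57–63, 65–71.
The reverse primer's reverse complement is GAGCAAGGC, matching at positions 75–83.
Each forward site pairs with the reverse site to give a product ending at position 83: sizes 27, 19 bp.

27 bp, 19 bp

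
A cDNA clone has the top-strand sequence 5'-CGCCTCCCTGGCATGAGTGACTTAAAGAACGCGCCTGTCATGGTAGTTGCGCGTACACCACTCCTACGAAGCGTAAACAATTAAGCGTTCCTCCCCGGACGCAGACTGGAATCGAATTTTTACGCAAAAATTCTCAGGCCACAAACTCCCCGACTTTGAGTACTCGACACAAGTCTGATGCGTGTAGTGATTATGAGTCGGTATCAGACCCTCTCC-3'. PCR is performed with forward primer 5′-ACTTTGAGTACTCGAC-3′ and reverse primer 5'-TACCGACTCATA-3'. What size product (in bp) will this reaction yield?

51 bp

Scanning the template, ACTTTGAGTACTCGAC occurs at positions 153–168; this primer anneals to the bottom strand there with its 3' end pointing downstream.
Taking the reverse complement of TACCGACTCATA gives TATGAGTCGGTA, found at positions 192–203 on the template; the primer anneals here to the top strand with its 3' end pointing upstream.
Product length = (reverse-primer end) − (forward-primer start) + 1 = 203 − 153 + 1 = 51 bp.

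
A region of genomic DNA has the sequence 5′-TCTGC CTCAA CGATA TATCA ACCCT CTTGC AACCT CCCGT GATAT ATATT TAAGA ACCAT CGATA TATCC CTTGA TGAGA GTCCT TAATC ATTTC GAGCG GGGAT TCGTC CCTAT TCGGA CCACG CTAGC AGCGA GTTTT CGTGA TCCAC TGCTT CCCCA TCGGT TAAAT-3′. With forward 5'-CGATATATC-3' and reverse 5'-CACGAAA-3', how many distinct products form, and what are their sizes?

Two products: 134 bp, 84 bp

The forward primer CGATATATC matches the top strand at positions 11–19, 61–69.
The reverse primer's reverse complement is TTTCGTG, matching at positions 138–144.
Each forward site pairs with the reverse site to give a product ending at position 144: sizes 134, 84 bp.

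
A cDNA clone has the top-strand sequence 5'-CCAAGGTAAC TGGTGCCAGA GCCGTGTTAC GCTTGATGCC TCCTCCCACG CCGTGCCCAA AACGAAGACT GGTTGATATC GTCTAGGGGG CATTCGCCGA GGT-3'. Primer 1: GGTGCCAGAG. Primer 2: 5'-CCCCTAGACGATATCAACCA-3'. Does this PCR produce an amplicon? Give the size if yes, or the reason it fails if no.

Primer 1 (GGTGCCAGAG) matches the top strand at positions 12–21; it acts as a forward primer.
Primer 2's reverse complement is TGGTTGATATCGTCTAGGGG, matching the top strand at positions 70–89; it acts as a reverse primer.
The 3' ends face each other across positions 12–89, giving a 78 bp product.

Yes — a 78 bp product.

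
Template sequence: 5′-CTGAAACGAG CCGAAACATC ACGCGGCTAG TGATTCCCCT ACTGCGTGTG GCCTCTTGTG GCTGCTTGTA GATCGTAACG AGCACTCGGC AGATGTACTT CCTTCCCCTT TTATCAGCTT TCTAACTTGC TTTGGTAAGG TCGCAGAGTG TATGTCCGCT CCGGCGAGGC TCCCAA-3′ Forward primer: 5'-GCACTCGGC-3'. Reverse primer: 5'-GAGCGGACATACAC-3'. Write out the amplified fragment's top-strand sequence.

The forward primer matches the template at positions 82–90.
Reverse complement of the reverse primer: GTGTATGTCCGCTC. This occurs on the top strand at positions 148–161.
The product is the template from position 82 through 161 (80 bp).

5'-GCACTCGGCAGATGTACTTCCTTCCCCTTTTATCAGCTTTCTAACTTGCTTTGGTAAGGTCGCAGAGTGTATGTCCGCTC-3'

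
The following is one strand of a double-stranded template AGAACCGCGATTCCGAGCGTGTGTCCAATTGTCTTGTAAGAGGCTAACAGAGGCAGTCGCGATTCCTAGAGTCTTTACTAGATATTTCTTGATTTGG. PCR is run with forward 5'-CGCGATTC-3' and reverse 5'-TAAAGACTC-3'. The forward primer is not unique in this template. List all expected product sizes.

The forward primer CGCGATTC matches the top strand at positions 6–13, 58–65.
The reverse primer's reverse complement is GAGTCTTTA, matching at positions 69–77.
Each forward site pairs with the reverse site to give a product ending at position 77: sizes 72, 20 bp.

72 bp, 20 bp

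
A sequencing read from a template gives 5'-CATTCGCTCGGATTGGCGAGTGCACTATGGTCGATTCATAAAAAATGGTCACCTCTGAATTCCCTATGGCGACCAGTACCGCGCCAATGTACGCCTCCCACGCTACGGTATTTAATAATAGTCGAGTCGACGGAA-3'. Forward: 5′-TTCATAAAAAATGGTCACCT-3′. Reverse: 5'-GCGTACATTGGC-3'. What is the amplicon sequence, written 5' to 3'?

Forward primer TTCATAAAAAATGGTCACCT is found on the top strand at positions 35–54.
Taking the reverse complement of GCGTACATTGGC gives GCCAATGTACGC, found at positions 83–94 on the template; the primer anneals here to the top strand with its 3' end pointing upstream.
The product is the template from position 35 through 94 (60 bp).

5'-TTCATAAAAAATGGTCACCTCTGAATTCCCTATGGCGACCAGTACCGCGCCAATGTACGC-3'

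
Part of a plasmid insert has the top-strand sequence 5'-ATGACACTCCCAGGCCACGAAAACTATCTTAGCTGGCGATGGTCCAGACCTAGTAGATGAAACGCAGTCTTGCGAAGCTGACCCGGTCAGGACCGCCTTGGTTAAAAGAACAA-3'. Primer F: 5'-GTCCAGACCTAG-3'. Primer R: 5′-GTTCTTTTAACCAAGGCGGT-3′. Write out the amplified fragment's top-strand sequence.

5'-GTCCAGACCTAGTAGATGAAACGCAGTCTTGCGAAGCTGACCCGGTCAGGACCGCCTTGGTTAAAAGAAC-3'

Scanning the template, GTCCAGACCTAG occurs at positions 42–53; this primer anneals to the bottom strand there with its 3' end pointing downstream.
The reverse primer's reverse complement is ACCGCCTTGGTTAAAAGAAC, which matches the template at positions 92–111.
The product is the template from position 42 through 111 (70 bp).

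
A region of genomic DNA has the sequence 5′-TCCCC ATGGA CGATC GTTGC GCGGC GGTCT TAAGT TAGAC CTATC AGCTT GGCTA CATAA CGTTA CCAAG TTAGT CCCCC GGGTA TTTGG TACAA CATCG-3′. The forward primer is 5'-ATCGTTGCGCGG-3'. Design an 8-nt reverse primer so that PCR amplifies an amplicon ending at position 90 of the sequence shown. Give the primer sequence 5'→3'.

5'-CCAAATAC-3'

The forward primer binds at positions 13–24; the product's 3' end on the top strand is position 90.
The reverse primer anneals to the top strand over positions 83–90, i.e. to GTATTTGG.
Its sequence written 5'→3' is the reverse complement: CCAAATAC.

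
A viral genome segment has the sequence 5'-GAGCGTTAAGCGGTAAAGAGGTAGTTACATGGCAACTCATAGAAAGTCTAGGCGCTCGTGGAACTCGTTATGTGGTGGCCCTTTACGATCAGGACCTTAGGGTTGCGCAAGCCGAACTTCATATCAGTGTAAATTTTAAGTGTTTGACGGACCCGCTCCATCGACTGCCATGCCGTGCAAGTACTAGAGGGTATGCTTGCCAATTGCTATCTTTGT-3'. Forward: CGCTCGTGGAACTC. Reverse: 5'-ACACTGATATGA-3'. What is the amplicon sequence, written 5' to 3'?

The forward primer matches the template at positions 53–66.
Reverse complement of the reverse primer: TCATATCAGTGT. This occurs on the top strand at positions 119–130.
The product is the template from position 53 through 130 (78 bp).

5'-CGCTCGTGGAACTCGTTATGTGGTGGCCCTTTACGATCAGGACCTTAGGGTTGCGCAAGCCGAACTTCATATCAGTGT-3'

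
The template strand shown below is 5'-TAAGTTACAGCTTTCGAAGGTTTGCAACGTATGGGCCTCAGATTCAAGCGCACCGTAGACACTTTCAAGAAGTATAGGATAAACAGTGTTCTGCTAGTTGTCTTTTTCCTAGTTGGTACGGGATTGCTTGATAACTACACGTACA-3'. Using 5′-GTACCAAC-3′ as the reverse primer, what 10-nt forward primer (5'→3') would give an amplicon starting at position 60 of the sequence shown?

5'-CACTTTCAAG-3'

The reverse primer's reverse complement GTTGGTAC matches the template at positions 112–119; the product starts at position 60.
The forward primer is identical to the top strand over positions 60–69: CACTTTCAAG.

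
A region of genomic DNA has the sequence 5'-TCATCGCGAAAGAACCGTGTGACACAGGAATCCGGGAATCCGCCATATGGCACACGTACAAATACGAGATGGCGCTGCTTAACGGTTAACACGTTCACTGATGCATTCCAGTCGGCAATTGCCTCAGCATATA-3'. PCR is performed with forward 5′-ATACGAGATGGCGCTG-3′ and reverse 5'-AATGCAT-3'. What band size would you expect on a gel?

The forward primer matches the template at positions 62–77.
The reverse primer's reverse complement is ATGCATT, which matches the template at positions 101–107.
The product runs from position 62 to position 107, so its length is 107 − 62 + 1 = 46 bp.

46 bp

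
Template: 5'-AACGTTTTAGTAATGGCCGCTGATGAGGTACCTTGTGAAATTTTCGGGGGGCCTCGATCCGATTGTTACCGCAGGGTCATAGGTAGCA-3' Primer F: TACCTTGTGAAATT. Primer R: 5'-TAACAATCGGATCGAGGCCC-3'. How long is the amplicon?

40 bp

Scanning the template, TACCTTGTGAAATT occurs at positions 29–42; this primer anneals to the bottom strand there with its 3' end pointing downstream.
Taking the reverse complement of TAACAATCGGATCGAGGCCC gives GGGCCTCGATCCGATTGTTA, found at positions 49–68 on the template; the primer anneals here to the top strand with its 3' end pointing upstream.
The product runs from position 29 to position 68, so its length is 68 − 29 + 1 = 40 bp.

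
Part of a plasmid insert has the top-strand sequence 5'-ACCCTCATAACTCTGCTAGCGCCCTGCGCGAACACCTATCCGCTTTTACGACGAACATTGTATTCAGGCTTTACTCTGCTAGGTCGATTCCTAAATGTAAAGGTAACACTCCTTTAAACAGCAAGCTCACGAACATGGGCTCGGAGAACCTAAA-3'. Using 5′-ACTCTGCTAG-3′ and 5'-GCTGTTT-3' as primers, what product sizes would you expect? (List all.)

The forward primer ACTCTGCTAG matches the top strand at positions 10–19, 73–82.
The reverse primer's reverse complement is AAACAGC, matching at positions 116–122.
Each forward site pairs with the reverse site to give a product ending at position 122: sizes 113, 50 bp.

113 bp, 50 bp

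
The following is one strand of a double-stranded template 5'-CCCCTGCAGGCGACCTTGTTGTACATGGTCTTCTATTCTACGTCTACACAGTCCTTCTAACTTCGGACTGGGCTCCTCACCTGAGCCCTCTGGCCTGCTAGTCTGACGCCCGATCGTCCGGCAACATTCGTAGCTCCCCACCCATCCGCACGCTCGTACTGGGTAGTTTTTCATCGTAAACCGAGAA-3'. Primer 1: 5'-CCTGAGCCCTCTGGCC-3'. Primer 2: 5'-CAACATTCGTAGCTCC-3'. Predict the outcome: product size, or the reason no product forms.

Primer 1 (CCTGAGCCCTCTGGCC) matches the top strand at positions 80–95 (3' end points downstream).
Primer 2 (CAACATTCGTAGCTCC) also matches the top strand directly, at positions 122–137 — its reverse complement GGAGCTACGAATGTTG is not present.
Both primers anneal to the bottom strand with 3' ends pointing the same way, so neither can prime synthesis back toward the other.

No product — both primers anneal to the same strand and extend in the same direction.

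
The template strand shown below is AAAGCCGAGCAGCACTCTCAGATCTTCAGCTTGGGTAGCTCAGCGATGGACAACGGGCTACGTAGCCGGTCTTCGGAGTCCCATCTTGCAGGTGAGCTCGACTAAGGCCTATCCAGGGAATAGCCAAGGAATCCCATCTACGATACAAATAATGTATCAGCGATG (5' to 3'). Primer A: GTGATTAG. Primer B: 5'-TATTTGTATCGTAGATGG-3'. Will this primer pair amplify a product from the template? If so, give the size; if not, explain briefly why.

Primer A (GTGATTAG) does not match the top strand, and its reverse complement CTAATCAC does not match either.
With no annealing site for primer A, no amplification occurs.

No product — primer A has no binding site in the template.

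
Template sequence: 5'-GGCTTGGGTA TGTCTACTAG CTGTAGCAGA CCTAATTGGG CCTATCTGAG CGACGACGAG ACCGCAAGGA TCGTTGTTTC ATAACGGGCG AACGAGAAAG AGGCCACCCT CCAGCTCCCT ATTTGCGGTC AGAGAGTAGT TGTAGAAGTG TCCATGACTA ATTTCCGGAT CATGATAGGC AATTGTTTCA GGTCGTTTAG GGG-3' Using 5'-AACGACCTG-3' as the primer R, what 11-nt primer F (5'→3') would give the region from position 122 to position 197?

The reverse primer's reverse complement CAGGTCGTT matches the template at positions 189–197; the product starts at position 122.
The forward primer is identical to the top strand over positions 122–132: TTTGCGGTCAG.

5'-TTTGCGGTCAG-3'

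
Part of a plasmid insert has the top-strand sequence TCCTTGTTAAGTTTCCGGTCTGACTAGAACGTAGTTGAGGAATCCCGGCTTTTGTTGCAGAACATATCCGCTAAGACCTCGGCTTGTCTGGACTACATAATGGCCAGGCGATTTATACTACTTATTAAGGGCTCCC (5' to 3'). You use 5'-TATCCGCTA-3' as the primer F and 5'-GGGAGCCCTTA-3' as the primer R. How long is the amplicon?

72 bp

Forward primer TATCCGCTA is found on the top strand at positions 65–73.
The reverse primer's reverse complement is TAAGGGCTCCC, which matches the template at positions 126–136.
The product runs from position 65 to position 136, so its length is 136 − 65 + 1 = 72 bp.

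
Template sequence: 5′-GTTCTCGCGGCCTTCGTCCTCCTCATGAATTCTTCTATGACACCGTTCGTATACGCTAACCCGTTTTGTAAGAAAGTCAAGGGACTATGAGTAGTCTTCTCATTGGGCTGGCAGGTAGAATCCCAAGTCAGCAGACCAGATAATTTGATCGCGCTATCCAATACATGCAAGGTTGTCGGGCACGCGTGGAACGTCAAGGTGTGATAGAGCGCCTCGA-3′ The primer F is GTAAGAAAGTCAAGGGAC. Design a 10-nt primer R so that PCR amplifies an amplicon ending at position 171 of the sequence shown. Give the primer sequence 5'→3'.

The forward primer binds at positions 68–85; the product's 3' end on the top strand is position 171.
The reverse primer anneals to the top strand over positions 162–171, i.e. to TACATGCAAG.
Its sequence written 5'→3' is the reverse complement: CTTGCATGTA.

5'-CTTGCATGTA-3'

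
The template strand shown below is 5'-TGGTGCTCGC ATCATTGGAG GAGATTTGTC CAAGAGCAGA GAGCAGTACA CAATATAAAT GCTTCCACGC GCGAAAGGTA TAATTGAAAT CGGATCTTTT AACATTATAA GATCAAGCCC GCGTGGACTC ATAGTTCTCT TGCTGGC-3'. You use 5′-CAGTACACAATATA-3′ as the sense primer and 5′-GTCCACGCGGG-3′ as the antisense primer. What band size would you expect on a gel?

85 bp

The forward primer matches the template at positions 44–57.
Taking the reverse complement of GTCCACGCGGG gives CCCGCGTGGAC, found at positions 118–128 on the template; the primer anneals here to the top strand with its 3' end pointing upstream.
Product length = (reverse-primer end) − (forward-primer start) + 1 = 128 − 44 + 1 = 85 bp.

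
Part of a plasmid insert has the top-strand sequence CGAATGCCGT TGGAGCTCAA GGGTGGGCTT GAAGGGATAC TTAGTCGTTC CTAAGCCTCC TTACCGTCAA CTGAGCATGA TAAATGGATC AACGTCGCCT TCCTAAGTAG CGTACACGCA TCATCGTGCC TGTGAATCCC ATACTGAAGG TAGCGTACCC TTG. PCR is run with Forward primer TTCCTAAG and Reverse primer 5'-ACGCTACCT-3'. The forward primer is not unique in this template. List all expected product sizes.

The forward primer TTCCTAAG matches the top strand at positions 48–55, 100–107.
The reverse primer's reverse complement is AGGTAGCGT, matching at positions 148–156.
Each forward site pairs with the reverse site to give a product ending at position 156: sizes 109, 57 bp.

109 bp, 57 bp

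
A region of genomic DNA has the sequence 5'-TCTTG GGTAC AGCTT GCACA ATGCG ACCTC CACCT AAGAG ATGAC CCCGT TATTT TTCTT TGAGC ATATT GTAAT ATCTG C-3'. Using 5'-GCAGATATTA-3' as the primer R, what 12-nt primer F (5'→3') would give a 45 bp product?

5'-AGAGATGACCCC-3'

The reverse primer's reverse complement TAATATCTGC matches the template at positions 72–81, so the product ends at position 81.
A 45 bp product then starts at position 81 − 45 + 1 = 37.
The forward primer is identical to the top strand there: AGAGATGACCCC.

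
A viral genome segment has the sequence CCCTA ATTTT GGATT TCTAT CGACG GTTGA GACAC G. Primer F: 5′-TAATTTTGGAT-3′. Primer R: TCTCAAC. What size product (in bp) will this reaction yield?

29 bp

The forward primer matches the template at positions 4–14.
Taking the reverse complement of TCTCAAC gives GTTGAGA, found at positions 26–32 on the template; the primer anneals here to the top strand with its 3' end pointing upstream.
Product length = (reverse-primer end) − (forward-primer start) + 1 = 32 − 4 + 1 = 29 bp.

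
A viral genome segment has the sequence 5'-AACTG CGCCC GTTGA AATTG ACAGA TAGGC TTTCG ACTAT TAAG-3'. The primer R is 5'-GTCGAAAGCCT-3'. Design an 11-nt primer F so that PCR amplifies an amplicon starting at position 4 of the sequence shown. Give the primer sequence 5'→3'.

5'-TGCGCCCGTTG-3'

The reverse primer's reverse complement AGGCTTTCGAC matches the template at positions 27–37; the product starts at position 4.
The forward primer is identical to the top strand over positions 4–14: TGCGCCCGTTG.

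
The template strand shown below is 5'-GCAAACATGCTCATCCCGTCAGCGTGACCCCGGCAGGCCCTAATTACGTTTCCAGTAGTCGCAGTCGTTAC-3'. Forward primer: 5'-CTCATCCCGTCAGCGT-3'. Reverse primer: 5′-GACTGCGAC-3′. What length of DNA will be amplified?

The forward primer matches the template at positions 10–25.
Taking the reverse complement of GACTGCGAC gives GTCGCAGTC, found at positions 58–66 on the template; the primer anneals here to the top strand with its 3' end pointing upstream.
Amplicon spans positions 10–66: 57 bp.

57 bp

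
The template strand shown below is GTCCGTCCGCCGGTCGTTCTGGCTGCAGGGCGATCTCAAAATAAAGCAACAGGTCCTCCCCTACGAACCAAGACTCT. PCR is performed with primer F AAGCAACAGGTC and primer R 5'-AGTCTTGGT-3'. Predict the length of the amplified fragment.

Forward primer AAGCAACAGGTC is found on the top strand at positions 44–55.
The reverse primer's reverse complement is ACCAAGACT, which matches the template at positions 67–75.
Product length = (reverse-primer end) − (forward-primer start) + 1 = 75 − 44 + 1 = 32 bp.

32 bp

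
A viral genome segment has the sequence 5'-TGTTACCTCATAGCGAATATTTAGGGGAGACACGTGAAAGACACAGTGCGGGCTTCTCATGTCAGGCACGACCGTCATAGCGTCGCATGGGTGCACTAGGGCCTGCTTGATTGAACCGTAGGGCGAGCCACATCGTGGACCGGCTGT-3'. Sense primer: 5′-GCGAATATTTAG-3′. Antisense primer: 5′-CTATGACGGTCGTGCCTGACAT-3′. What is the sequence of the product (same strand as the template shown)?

5'-GCGAATATTTAGGGGAGACACGTGAAAGACACAGTGCGGGCTTCTCATGTCAGGCACGACCGTCATAG-3'

The forward primer matches the template at positions 13–24.
Taking the reverse complement of CTATGACGGTCGTGCCTGACAT gives ATGTCAGGCACGACCGTCATAG, found at positions 59–80 on the template; the primer anneals here to the top strand with its 3' end pointing upstream.
The product is the template from position 13 through 80 (68 bp).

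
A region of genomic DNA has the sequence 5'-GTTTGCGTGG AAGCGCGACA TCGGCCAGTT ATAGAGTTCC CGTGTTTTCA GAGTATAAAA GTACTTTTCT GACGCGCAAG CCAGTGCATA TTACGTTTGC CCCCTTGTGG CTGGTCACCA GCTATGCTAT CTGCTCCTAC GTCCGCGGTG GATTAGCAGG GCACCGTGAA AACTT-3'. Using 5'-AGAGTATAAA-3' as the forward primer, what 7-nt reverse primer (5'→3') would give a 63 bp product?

5'-AGCCACA-3'

The forward primer binds at positions 50–59, so a 63 bp product ends at position 50 + 63 − 1 = 112.
The reverse primer anneals to the top strand over positions 106–112, i.e. to TGTGGCT.
Its sequence written 5'→3' is the reverse complement: AGCCACA.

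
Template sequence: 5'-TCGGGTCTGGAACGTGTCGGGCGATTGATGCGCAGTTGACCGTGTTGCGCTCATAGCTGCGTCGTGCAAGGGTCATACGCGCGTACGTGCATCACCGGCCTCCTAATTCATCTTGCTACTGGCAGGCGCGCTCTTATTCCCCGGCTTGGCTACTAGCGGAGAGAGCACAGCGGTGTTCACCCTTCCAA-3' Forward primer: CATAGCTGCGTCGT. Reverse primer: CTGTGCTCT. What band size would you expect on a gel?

119 bp

Forward primer CATAGCTGCGTCGT is found on the top strand at positions 52–65.
The reverse primer's reverse complement is AGAGCACAG, which matches the template at positions 162–170.
Amplicon spans positions 52–170: 119 bp.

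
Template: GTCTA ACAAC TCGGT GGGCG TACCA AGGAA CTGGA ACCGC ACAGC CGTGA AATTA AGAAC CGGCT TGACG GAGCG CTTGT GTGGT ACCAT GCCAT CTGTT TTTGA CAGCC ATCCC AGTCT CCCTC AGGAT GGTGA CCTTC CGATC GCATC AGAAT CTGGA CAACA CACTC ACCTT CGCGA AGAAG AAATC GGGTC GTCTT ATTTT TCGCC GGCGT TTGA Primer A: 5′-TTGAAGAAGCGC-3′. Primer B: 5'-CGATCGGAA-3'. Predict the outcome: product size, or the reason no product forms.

Primer A (TTGAAGAAGCGC) does not match the top strand, and its reverse complement GCGCTTCTTCAA does not match either.
With no annealing site for primer A, no amplification occurs.

No product — primer A has no binding site in the template.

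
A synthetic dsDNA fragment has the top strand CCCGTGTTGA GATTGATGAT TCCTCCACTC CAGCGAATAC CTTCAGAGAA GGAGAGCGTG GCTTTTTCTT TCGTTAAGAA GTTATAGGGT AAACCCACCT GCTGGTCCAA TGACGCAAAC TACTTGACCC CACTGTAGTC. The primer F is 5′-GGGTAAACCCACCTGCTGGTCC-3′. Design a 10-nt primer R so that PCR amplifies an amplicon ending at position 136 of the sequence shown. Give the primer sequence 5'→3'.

5'-ACAGTGGGGT-3'

The forward primer binds at positions 87–108; the product's 3' end on the top strand is position 136.
The reverse primer anneals to the top strand over positions 127–136, i.e. to ACCCCACTGT.
Its sequence written 5'→3' is the reverse complement: ACAGTGGGGT.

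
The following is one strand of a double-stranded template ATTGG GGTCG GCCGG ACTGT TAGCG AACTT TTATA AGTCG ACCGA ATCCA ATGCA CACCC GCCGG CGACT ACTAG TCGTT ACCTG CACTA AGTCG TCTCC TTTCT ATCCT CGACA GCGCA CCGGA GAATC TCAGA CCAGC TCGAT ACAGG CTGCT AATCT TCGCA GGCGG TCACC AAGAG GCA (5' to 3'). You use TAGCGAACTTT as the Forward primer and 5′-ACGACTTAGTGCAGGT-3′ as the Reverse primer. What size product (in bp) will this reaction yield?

76 bp

The forward primer matches the template at positions 21–31.
Reverse complement of the reverse primer: ACCTGCACTAAGTCGT. This occurs on the top strand at positions 81–96.
The product runs from position 21 to position 96, so its length is 96 − 21 + 1 = 76 bp.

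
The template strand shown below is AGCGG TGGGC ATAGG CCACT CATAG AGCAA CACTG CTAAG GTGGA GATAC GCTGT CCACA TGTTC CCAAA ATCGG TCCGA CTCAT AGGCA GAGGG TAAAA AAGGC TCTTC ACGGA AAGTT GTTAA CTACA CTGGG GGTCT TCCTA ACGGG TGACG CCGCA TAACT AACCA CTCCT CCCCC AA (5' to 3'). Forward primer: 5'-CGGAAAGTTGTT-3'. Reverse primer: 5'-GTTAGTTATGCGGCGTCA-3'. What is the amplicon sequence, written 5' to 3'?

5'-CGGAAAGTTGTTAACTACACTGGGGGTCTTCCTAACGGGTGACGCCGCATAACTAAC-3'

Scanning the template, CGGAAAGTTGTT occurs at positions 112–123; this primer anneals to the bottom strand there with its 3' end pointing downstream.
Taking the reverse complement of GTTAGTTATGCGGCGTCA gives TGACGCCGCATAACTAAC, found at positions 151–168 on the template; the primer anneals here to the top strand with its 3' end pointing upstream.
The product is the template from position 112 through 168 (57 bp).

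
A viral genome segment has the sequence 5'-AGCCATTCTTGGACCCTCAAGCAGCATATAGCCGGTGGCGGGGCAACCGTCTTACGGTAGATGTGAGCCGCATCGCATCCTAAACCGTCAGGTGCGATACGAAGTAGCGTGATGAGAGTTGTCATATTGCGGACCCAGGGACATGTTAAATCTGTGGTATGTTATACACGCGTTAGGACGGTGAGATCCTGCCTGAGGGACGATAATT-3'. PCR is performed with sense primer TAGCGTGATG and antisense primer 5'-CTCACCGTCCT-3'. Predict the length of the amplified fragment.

81 bp

Forward primer TAGCGTGATG is found on the top strand at positions 105–114.
Reverse complement of the reverse primer: AGGACGGTGAG. This occurs on the top strand at positions 175–185.
Amplicon spans positions 105–185: 81 bp.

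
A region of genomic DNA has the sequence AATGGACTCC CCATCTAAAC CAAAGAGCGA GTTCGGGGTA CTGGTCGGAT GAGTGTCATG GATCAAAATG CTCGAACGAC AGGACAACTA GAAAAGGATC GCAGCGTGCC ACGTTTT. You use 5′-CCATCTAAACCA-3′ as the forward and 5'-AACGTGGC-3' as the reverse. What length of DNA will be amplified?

105 bp

The forward primer matches the template at positions 11–22.
Taking the reverse complement of AACGTGGC gives GCCACGTT, found at positions 108–115 on the template; the primer anneals here to the top strand with its 3' end pointing upstream.
Amplicon spans positions 11–115: 105 bp.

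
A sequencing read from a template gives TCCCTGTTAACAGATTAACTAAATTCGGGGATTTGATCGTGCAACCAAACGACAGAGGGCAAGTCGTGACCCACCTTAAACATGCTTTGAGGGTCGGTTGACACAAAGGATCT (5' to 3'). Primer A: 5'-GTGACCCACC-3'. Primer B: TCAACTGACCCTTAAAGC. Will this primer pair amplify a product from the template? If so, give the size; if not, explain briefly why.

Primer B (TCAACTGACCCTTAAAGC) does not match the top strand, and its reverse complement GCTTTAAGGGTCAGTTGA does not match either.
With no annealing site for primer B, no amplification occurs.

No product — primer B has no binding site in the template.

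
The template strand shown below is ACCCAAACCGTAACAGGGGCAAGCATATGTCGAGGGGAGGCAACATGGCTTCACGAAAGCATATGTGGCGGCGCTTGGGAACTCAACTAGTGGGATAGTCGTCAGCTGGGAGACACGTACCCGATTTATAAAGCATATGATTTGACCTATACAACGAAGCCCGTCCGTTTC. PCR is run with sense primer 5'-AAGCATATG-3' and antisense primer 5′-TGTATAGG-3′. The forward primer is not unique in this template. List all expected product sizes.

133 bp, 97 bp, 23 bp

The forward primer AAGCATATG matches the top strand at positions 21–29, 57–65, 131–139.
The reverse primer's reverse complement is CCTATACA, matching at positions 146–153.
Each forward site pairs with the reverse site to give a product ending at position 153: sizes 133, 97, 23 bp.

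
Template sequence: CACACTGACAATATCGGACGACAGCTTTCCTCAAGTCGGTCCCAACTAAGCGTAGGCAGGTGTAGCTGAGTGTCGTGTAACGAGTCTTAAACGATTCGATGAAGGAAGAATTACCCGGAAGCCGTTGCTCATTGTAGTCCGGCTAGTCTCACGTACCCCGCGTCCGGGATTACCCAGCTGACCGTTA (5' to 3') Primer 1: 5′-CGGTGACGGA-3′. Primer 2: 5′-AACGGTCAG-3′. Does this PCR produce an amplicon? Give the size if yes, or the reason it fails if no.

No product — primer 1 has no binding site in the template.

Primer 1 (CGGTGACGGA) does not match the top strand, and its reverse complement TCCGTCACCG does not match either.
With no annealing site for primer 1, no amplification occurs.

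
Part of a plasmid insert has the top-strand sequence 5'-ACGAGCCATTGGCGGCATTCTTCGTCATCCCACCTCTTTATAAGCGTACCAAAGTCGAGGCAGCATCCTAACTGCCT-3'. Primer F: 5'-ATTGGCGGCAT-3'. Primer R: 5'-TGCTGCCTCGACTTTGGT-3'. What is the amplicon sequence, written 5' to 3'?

Scanning the template, ATTGGCGGCAT occurs at positions 8–18; this primer anneals to the bottom strand there with its 3' end pointing downstream.
Reverse complement of the reverse primer: ACCAAAGTCGAGGCAGCA. This occurs on the top strand at positions 48–65.
The product is the template from position 8 through 65 (58 bp).

5'-ATTGGCGGCATTCTTCGTCATCCCACCTCTTTATAAGCGTACCAAAGTCGAGGCAGCA-3'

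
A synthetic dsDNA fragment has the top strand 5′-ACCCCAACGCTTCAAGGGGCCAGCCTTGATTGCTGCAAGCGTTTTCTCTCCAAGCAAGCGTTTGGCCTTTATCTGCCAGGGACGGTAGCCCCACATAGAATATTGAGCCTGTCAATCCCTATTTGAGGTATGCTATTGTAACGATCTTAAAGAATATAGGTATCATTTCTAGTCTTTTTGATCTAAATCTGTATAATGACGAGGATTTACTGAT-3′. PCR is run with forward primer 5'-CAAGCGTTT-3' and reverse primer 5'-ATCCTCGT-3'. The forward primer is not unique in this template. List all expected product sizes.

171 bp, 152 bp

The forward primer CAAGCGTTT matches the top strand at positions 36–44, 55–63.
The reverse primer's reverse complement is ACGAGGAT, matching at positions 199–206.
Each forward site pairs with the reverse site to give a product ending at position 206: sizes 171, 152 bp.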